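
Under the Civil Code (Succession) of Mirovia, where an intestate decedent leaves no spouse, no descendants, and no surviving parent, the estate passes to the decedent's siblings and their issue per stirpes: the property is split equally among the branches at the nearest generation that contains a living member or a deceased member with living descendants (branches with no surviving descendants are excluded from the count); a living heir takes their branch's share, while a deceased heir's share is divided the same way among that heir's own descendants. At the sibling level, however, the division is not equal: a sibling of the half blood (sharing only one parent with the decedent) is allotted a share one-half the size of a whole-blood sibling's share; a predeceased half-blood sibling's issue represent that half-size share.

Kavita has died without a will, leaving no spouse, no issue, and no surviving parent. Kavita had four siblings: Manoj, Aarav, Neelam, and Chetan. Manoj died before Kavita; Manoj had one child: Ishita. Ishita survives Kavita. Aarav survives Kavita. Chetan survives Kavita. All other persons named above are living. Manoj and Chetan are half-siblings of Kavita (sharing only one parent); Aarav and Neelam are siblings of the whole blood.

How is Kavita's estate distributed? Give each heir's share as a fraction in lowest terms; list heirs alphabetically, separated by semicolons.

Aarav 1/3; Chetan 1/6; Ishita 1/6; Neelam 1/3

No spouse, descendants, or parent survives, so the estate passes to Kavita's siblings per stirpes.
Half-blood siblings count for one-half the weight of whole-blood siblings at the initial division.
Dividing 1 in proportion to weights (total weight 3): Manoj (weight 1/2) → 1/6; Aarav (weight 1) → 1/3; Neelam (weight 1) → 1/3; Chetan (weight 1/2) → 1/6.
Manoj predeceased; the 1/6 allotted to Manoj's branch passes to Manoj's issue by representation.
Ishita is the sole taker at this level and receives the full 1/6.
Aarav is living and takes 1/3.
Neelam is living and takes 1/3.
Chetan is living and takes 1/6.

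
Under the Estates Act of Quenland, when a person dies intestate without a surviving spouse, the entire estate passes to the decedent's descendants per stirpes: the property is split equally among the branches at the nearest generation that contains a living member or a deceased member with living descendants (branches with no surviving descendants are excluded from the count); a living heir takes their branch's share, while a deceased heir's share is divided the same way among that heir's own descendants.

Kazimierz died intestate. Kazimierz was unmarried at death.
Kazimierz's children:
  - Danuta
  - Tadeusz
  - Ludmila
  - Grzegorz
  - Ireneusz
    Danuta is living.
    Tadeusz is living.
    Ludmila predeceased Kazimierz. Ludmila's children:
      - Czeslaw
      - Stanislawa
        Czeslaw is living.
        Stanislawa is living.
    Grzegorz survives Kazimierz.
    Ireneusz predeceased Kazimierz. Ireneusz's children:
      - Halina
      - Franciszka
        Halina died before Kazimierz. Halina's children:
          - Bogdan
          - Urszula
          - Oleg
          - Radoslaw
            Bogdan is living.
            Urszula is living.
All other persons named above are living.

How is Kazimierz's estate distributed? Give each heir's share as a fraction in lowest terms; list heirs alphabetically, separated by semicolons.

There is no surviving spouse, so the entire estate passes to Kazimierz's descendants per stirpes.
The estate is divided into 5 equal shares of 1/5 among Danuta, Tadeusz, Ludmila, Grzegorz, Ireneusz.
Danuta is living and takes 1/5.
Tadeusz is living and takes 1/5.
Ludmila predeceased; the 1/5 allotted to Ludmila's branch passes to Ludmila's issue by representation.
The 1/5 is divided into 2 equal shares of 1/10 among Czeslaw, Stanislawa.
Czeslaw is living and takes 1/10.
Stanislawa is living and takes 1/10.
Grzegorz is living and takes 1/5.
Ireneusz predeceased; the 1/5 allotted to Ireneusz's branch passes to Ireneusz's issue by representation.
The 1/5 is divided into 2 equal shares of 1/10 among Halina, Franciszka.
Halina predeceased; the 1/10 allotted to Halina's branch passes to Halina's issue by representation.
The 1/10 is divided into 4 equal shares of 1/40 among Bogdan, Urszula, Oleg, Radoslaw.
Bogdan is living and takes 1/40.
Urszula is living and takes 1/40.
Oleg is living and takes 1/40.
Radoslaw is living and takes 1/40.
Franciszka is living and takes 1/10.

Bogdan 1/40; Czeslaw 1/10; Danuta 1/5; Franciszka 1/10; Grzegorz 1/5; Oleg 1/40; Radoslaw 1/40; Stanislawa 1/10; Tadeusz 1/5; Urszula 1/40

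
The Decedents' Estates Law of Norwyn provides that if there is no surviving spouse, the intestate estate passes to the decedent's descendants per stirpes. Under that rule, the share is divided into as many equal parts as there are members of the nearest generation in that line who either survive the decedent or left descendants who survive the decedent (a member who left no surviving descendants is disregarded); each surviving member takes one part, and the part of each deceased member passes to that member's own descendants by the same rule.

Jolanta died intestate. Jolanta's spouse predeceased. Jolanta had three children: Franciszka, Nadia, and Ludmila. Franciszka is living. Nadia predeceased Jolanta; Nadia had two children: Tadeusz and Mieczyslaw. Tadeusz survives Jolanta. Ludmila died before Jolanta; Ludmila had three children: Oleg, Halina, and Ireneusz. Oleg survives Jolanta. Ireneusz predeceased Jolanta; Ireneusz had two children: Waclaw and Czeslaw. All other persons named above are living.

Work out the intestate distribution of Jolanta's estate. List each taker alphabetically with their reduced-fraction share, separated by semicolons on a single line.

Czeslaw 1/18; Franciszka 1/3; Halina 1/9; Mieczyslaw 1/6; Oleg 1/9; Tadeusz 1/6; Waclaw 1/18

There is no surviving spouse, so the entire estate passes to Jolanta's descendants per stirpes.
The estate is divided into 3 equal shares of 1/3 among Franciszka, Nadia, Ludmila.
Franciszka is living and takes 1/3.
Nadia predeceased; the 1/3 allotted to Nadia's branch passes to Nadia's issue by representation.
The 1/3 is divided into 2 equal shares of 1/6 among Tadeusz, Mieczyslaw.
Tadeusz is living and takes 1/6.
Mieczyslaw is living and takes 1/6.
Ludmila predeceased; the 1/3 allotted to Ludmila's branch passes to Ludmila's issue by representation.
The 1/3 is divided into 3 equal shares of 1/9 among Oleg, Halina, Ireneusz.
Oleg is living and takes 1/9.
Halina is living and takes 1/9.
Ireneusz predeceased; the 1/9 allotted to Ireneusz's branch passes to Ireneusz's issue by representation.
The 1/9 is divided into 2 equal shares of 1/18 among Waclaw, Czeslaw.
Waclaw is living and takes 1/18.
Czeslaw is living and takes 1/18.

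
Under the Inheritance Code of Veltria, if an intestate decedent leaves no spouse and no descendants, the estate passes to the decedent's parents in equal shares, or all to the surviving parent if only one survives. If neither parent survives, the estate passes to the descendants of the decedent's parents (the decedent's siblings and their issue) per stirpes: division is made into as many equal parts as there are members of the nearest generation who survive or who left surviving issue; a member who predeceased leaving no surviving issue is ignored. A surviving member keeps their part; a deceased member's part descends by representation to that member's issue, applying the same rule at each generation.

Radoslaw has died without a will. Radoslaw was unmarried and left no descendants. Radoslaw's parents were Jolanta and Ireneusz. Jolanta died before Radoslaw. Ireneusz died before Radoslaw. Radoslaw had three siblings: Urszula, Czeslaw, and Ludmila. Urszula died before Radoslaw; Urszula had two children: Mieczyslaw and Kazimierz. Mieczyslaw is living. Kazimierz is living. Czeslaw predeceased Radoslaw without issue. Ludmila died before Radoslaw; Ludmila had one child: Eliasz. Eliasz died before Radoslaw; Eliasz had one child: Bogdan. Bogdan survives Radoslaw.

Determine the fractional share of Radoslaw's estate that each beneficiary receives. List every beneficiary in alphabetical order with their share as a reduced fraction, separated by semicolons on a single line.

Bogdan 1/2; Kazimierz 1/4; Mieczyslaw 1/4

Neither parent survives and there are no descendants, so the estate passes to Radoslaw's siblings and their issue per stirpes.
Czeslaw left no surviving issue, so that branch lapses and is disregarded.
The estate is divided into 2 equal shares of 1/2 among Urszula, Ludmila.
Urszula predeceased; the 1/2 allotted to Urszula's branch passes to Urszula's issue by representation.
The 1/2 is divided into 2 equal shares of 1/4 among Mieczyslaw, Kazimierz.
Mieczyslaw is living and takes 1/4.
Kazimierz is living and takes 1/4.
Ludmila predeceased; the 1/2 allotted to Ludmila's branch passes to Ludmila's issue by representation.
Eliasz's line is the sole branch at this level, so the full 1/2 passes to Eliasz's issue by representation.
Bogdan is the sole taker at this level and receives the full 1/2.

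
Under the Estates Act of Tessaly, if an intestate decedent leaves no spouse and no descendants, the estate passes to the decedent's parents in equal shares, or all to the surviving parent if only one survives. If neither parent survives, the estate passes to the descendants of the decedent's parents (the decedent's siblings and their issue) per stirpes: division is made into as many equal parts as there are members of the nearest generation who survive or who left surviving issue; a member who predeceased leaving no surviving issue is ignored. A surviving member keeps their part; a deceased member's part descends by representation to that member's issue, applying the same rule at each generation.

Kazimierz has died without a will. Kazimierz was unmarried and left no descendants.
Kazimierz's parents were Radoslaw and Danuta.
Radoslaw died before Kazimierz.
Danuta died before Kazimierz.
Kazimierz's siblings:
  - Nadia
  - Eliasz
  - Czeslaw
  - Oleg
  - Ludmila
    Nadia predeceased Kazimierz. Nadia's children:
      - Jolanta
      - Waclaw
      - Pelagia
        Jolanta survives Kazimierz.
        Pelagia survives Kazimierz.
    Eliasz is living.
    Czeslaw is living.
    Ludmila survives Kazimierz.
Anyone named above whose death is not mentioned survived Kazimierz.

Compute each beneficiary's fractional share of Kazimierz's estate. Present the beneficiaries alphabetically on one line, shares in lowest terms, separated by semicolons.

Neither parent survives and there are no descendants, so the estate passes to Kazimierz's siblings and their issue per stirpes.
The estate is divided into 5 equal shares of 1/5 among Nadia, Eliasz, Czeslaw, Oleg, Ludmila.
Nadia predeceased; the 1/5 allotted to Nadia's branch passes to Nadia's issue by representation.
The 1/5 is divided into 3 equal shares of 1/15 among Jolanta, Waclaw, Pelagia.
Jolanta is living and takes 1/15.
Waclaw is living and takes 1/15.
Pelagia is living and takes 1/15.
Eliasz is living and takes 1/5.
Czeslaw is living and takes 1/5.
Oleg is living and takes 1/5.
Ludmila is living and takes 1/5.

Czeslaw 1/5; Eliasz 1/5; Jolanta 1/15; Ludmila 1/5; Oleg 1/5; Pelagia 1/15; Waclaw 1/15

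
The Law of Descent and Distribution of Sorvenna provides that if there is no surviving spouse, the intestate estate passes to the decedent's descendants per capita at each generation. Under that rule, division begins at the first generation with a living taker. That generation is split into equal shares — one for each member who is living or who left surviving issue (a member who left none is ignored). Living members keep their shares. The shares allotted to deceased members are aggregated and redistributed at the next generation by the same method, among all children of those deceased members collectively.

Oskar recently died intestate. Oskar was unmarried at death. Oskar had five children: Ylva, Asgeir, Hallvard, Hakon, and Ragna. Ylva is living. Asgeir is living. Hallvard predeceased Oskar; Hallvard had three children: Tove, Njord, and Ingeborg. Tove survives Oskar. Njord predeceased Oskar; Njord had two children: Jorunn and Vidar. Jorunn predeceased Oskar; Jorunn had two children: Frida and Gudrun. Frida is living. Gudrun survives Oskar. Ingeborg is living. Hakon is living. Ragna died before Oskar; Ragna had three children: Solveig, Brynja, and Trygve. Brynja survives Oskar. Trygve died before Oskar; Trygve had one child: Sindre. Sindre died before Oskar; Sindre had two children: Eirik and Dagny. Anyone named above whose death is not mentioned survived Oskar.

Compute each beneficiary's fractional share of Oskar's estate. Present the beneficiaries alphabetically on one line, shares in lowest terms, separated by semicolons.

There is no surviving spouse, so the entire estate passes to Oskar's descendants per capita at each generation.
At generation 1 (Ylva, Asgeir, Hallvard, Hakon, Ragna) there are 5 shares of (1)/5 = 1/5 each.
Living: Ylva, Asgeir, and Hakon — each takes 1/5.
Deceased: Hallvard and Ragna. Their combined 2/5 is pooled and carried to generation 2.
At generation 2 (Tove, Njord, Ingeborg, Solveig, Brynja, Trygve) there are 6 shares of (2/5)/6 = 1/15 each.
Living: Tove, Ingeborg, Solveig, and Brynja — each takes 1/15.
Deceased: Njord and Trygve. Their combined 2/15 is pooled and carried to generation 3.
At generation 3 (Jorunn, Vidar, Sindre) there are 3 shares of (2/15)/3 = 2/45 each.
Living: Vidar — each takes 2/45.
Deceased: Jorunn and Sindre. Their combined 4/45 is pooled and carried to generation 4.
At generation 4 (Frida, Gudrun, Eirik, Dagny) there are 4 shares of (4/45)/4 = 1/45 each.
Living: Frida, Gudrun, Eirik, and Dagny — each takes 1/45.

Asgeir 1/5; Brynja 1/15; Dagny 1/45; Eirik 1/45; Frida 1/45; Gudrun 1/45; Hakon 1/5; Ingeborg 1/15; Solveig 1/15; Tove 1/15; Vidar 2/45; Ylva 1/5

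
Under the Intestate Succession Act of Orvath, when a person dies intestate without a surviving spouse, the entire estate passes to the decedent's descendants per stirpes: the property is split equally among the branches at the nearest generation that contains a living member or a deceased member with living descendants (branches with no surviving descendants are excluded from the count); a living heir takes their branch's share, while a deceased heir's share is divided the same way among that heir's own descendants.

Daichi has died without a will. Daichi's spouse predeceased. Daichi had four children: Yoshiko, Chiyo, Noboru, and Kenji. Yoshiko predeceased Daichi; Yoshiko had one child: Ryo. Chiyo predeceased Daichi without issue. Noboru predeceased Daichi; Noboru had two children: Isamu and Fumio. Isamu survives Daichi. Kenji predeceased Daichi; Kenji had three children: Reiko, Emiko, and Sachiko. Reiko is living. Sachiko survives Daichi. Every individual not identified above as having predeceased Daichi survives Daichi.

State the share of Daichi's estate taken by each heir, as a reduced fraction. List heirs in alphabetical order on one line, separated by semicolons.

There is no surviving spouse, so the entire estate passes to Daichi's descendants per stirpes.
Chiyo left no surviving issue, so that branch lapses and is disregarded.
The estate is divided into 3 equal shares of 1/3 among Yoshiko, Noboru, Kenji.
Yoshiko predeceased; the 1/3 allotted to Yoshiko's branch passes to Yoshiko's issue by representation.
Ryo is the sole taker at this level and receives the full 1/3.
Noboru predeceased; the 1/3 allotted to Noboru's branch passes to Noboru's issue by representation.
The 1/3 is divided into 2 equal shares of 1/6 among Isamu, Fumio.
Isamu is living and takes 1/6.
Fumio is living and takes 1/6.
Kenji predeceased; the 1/3 allotted to Kenji's branch passes to Kenji's issue by representation.
The 1/3 is divided into 3 equal shares of 1/9 among Reiko, Emiko, Sachiko.
Reiko is living and takes 1/9.
Emiko is living and takes 1/9.
Sachiko is living and takes 1/9.

Emiko 1/9; Fumio 1/6; Isamu 1/6; Reiko 1/9; Ryo 1/3; Sachiko 1/9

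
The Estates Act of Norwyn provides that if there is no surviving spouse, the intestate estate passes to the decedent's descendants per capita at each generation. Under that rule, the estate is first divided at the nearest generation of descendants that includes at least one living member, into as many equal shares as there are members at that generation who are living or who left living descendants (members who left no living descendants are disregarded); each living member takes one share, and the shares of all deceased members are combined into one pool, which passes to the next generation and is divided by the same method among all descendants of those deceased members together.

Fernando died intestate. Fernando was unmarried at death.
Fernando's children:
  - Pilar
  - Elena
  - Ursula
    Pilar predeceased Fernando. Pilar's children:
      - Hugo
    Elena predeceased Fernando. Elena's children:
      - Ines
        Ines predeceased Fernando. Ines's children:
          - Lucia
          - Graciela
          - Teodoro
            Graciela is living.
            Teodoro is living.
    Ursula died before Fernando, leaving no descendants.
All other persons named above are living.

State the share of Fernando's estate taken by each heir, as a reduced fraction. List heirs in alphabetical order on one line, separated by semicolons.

There is no surviving spouse, so the entire estate passes to Fernando's descendants per capita at each generation.
No one at generation 1 (Pilar, Elena) is living; moving to the next generation.
At generation 2 (Hugo, Ines) there are 2 shares of (1)/2 = 1/2 each.
Living: Hugo — each takes 1/2.
Deceased: Ines. That 1/2 share is carried to generation 3.
At generation 3 (Lucia, Graciela, Teodoro) there are 3 shares of (1/2)/3 = 1/6 each.
Living: Lucia, Graciela, and Teodoro — each takes 1/6.

Graciela 1/6; Hugo 1/2; Lucia 1/6; Teodoro 1/6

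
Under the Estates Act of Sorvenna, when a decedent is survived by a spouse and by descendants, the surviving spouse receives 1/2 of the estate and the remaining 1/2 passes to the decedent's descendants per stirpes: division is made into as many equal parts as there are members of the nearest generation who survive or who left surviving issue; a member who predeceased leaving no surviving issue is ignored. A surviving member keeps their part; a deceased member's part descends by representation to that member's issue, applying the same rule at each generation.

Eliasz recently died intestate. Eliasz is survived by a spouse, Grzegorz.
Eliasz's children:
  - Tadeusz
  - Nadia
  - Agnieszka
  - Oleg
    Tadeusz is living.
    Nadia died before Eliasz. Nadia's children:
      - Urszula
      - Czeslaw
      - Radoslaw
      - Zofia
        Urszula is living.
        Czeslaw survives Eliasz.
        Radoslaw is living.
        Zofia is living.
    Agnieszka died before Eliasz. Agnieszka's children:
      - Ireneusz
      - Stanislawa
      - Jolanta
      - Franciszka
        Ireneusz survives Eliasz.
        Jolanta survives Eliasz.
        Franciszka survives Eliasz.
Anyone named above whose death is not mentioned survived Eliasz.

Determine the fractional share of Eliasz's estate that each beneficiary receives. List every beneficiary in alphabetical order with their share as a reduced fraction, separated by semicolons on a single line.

Czeslaw 1/32; Franciszka 1/32; Grzegorz 1/2; Ireneusz 1/32; Jolanta 1/32; Oleg 1/8; Radoslaw 1/32; Stanislawa 1/32; Tadeusz 1/8; Urszula 1/32; Zofia 1/32

Grzegorz, as surviving spouse, takes 1/2.
The remaining 1/2 passes to Eliasz's descendants per stirpes.
The 1/2 is divided into 4 equal shares of 1/8 among Tadeusz, Nadia, Agnieszka, Oleg.
Tadeusz is living and takes 1/8.
Nadia predeceased; the 1/8 allotted to Nadia's branch passes to Nadia's issue by representation.
The 1/8 is divided into 4 equal shares of 1/32 among Urszula, Czeslaw, Radoslaw, Zofia.
Urszula is living and takes 1/32.
Czeslaw is living and takes 1/32.
Radoslaw is living and takes 1/32.
Zofia is living and takes 1/32.
Agnieszka predeceased; the 1/8 allotted to Agnieszka's branch passes to Agnieszka's issue by representation.
The 1/8 is divided into 4 equal shares of 1/32 among Ireneusz, Stanislawa, Jolanta, Franciszka.
Ireneusz is living and takes 1/32.
Stanislawa is living and takes 1/32.
Jolanta is living and takes 1/32.
Franciszka is living and takes 1/32.
Oleg is living and takes 1/8.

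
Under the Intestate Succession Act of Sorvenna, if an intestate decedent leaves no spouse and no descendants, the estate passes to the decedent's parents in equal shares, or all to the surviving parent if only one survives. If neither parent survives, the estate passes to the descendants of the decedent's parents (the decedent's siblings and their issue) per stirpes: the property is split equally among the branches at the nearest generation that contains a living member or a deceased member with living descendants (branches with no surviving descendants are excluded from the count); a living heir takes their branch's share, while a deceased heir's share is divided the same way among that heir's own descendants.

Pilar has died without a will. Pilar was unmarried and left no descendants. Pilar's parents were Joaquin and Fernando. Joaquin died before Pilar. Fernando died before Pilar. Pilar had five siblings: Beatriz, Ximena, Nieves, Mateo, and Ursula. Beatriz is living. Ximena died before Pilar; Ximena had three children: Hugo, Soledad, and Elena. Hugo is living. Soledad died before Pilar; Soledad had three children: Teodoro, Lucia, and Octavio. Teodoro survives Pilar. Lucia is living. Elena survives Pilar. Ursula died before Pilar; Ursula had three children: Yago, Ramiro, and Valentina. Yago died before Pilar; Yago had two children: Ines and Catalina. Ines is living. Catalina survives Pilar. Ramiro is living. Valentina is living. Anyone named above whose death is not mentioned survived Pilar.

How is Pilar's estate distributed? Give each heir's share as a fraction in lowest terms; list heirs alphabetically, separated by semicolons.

Neither parent survives and there are no descendants, so the estate passes to Pilar's siblings and their issue per stirpes.
The estate is divided into 5 equal shares of 1/5 among Beatriz, Ximena, Nieves, Mateo, Ursula.
Beatriz is living and takes 1/5.
Ximena predeceased; the 1/5 allotted to Ximena's branch passes to Ximena's issue by representation.
The 1/5 is divided into 3 equal shares of 1/15 among Hugo, Soledad, Elena.
Hugo is living and takes 1/15.
Soledad predeceased; the 1/15 allotted to Soledad's branch passes to Soledad's issue by representation.
The 1/15 is divided into 3 equal shares of 1/45 among Teodoro, Lucia, Octavio.
Teodoro is living and takes 1/45.
Lucia is living and takes 1/45.
Octavio is living and takes 1/45.
Elena is living and takes 1/15.
Nieves is living and takes 1/5.
Mateo is living and takes 1/5.
Ursula predeceased; the 1/5 allotted to Ursula's branch passes to Ursula's issue by representation.
The 1/5 is divided into 3 equal shares of 1/15 among Yago, Ramiro, Valentina.
Yago predeceased; the 1/15 allotted to Yago's branch passes to Yago's issue by representation.
The 1/15 is divided into 2 equal shares of 1/30 among Ines, Catalina.
Ines is living and takes 1/30.
Catalina is living and takes 1/30.
Ramiro is living and takes 1/15.
Valentina is living and takes 1/15.

Beatriz 1/5; Catalina 1/30; Elena 1/15; Hugo 1/15; Ines 1/30; Lucia 1/45; Mateo 1/5; Nieves 1/5; Octavio 1/45; Ramiro 1/15; Teodoro 1/45; Valentina 1/15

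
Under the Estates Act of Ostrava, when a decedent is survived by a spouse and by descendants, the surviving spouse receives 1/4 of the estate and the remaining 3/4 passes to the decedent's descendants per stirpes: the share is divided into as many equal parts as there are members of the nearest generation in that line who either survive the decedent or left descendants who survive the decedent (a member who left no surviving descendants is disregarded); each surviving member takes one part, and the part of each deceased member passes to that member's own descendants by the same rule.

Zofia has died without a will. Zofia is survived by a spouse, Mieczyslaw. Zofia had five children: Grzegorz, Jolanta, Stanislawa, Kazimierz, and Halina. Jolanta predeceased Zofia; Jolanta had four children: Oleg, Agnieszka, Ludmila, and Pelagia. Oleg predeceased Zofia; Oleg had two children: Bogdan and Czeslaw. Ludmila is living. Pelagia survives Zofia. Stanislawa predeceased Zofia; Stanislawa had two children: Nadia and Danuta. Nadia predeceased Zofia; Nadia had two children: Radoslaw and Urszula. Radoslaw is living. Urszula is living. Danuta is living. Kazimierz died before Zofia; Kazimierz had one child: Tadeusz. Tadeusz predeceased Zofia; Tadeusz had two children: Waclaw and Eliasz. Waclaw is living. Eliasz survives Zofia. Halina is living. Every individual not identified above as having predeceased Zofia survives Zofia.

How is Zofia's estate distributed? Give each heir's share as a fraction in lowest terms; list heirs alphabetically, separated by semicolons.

Mieczyslaw, as surviving spouse, takes 1/4.
The remaining 3/4 passes to Zofia's descendants per stirpes.
The 3/4 is divided into 5 equal shares of 3/20 among Grzegorz, Jolanta, Stanislawa, Kazimierz, Halina.
Grzegorz is living and takes 3/20.
Jolanta predeceased; the 3/20 allotted to Jolanta's branch passes to Jolanta's issue by representation.
The 3/20 is divided into 4 equal shares of 3/80 among Oleg, Agnieszka, Ludmila, Pelagia.
Oleg predeceased; the 3/80 allotted to Oleg's branch passes to Oleg's issue by representation.
The 3/80 is divided into 2 equal shares of 3/160 among Bogdan, Czeslaw.
Bogdan is living and takes 3/160.
Czeslaw is living and takes 3/160.
Agnieszka is living and takes 3/80.
Ludmila is living and takes 3/80.
Pelagia is living and takes 3/80.
Stanislawa predeceased; the 3/20 allotted to Stanislawa's branch passes to Stanislawa's issue by representation.
The 3/20 is divided into 2 equal shares of 3/40 among Nadia, Danuta.
Nadia predeceased; the 3/40 allotted to Nadia's branch passes to Nadia's issue by representation.
The 3/40 is divided into 2 equal shares of 3/80 among Radoslaw, Urszula.
Radoslaw is living and takes 3/80.
Urszula is living and takes 3/80.
Danuta is living and takes 3/40.
Kazimierz predeceased; the 3/20 allotted to Kazimierz's branch passes to Kazimierz's issue by representation.
Tadeusz's line is the sole branch at this level, so the full 3/20 passes to Tadeusz's issue by representation.
The 3/20 is divided into 2 equal shares of 3/40 among Waclaw, Eliasz.
Waclaw is living and takes 3/40.
Eliasz is living and takes 3/40.
Halina is living and takes 3/20.

Agnieszka 3/80; Bogdan 3/160; Czeslaw 3/160; Danuta 3/40; Eliasz 3/40; Grzegorz 3/20; Halina 3/20; Ludmila 3/80; Mieczyslaw 1/4; Pelagia 3/80; Radoslaw 3/80; Urszula 3/80; Waclaw 3/40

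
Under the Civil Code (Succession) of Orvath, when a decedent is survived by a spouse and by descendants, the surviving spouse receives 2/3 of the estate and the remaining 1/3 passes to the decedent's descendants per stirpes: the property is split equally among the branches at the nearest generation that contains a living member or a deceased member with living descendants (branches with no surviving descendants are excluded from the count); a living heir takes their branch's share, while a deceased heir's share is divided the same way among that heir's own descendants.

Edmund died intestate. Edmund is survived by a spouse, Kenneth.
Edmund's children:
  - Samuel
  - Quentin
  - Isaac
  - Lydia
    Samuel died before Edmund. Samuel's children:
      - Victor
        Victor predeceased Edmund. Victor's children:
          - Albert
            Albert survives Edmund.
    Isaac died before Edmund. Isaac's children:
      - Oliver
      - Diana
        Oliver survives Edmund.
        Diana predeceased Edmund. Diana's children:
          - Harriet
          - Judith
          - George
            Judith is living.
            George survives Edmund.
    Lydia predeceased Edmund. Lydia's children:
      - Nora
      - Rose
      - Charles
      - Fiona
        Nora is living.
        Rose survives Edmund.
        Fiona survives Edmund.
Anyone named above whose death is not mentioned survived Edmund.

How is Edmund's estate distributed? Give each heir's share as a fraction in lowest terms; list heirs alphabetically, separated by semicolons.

Kenneth, as surviving spouse, takes 2/3.
The remaining 1/3 passes to Edmund's descendants per stirpes.
The 1/3 is divided into 4 equal shares of 1/12 among Samuel, Quentin, Isaac, Lydia.
Samuel predeceased; the 1/12 allotted to Samuel's branch passes to Samuel's issue by representation.
Victor's line is the sole branch at this level, so the full 1/12 passes to Victor's issue by representation.
Albert is the sole taker at this level and receives the full 1/12.
Quentin is living and takes 1/12.
Isaac predeceased; the 1/12 allotted to Isaac's branch passes to Isaac's issue by representation.
The 1/12 is divided into 2 equal shares of 1/24 among Oliver, Diana.
Oliver is living and takes 1/24.
Diana predeceased; the 1/24 allotted to Diana's branch passes to Diana's issue by representation.
The 1/24 is divided into 3 equal shares of 1/72 among Harriet, Judith, George.
Harriet is living and takes 1/72.
Judith is living and takes 1/72.
George is living and takes 1/72.
Lydia predeceased; the 1/12 allotted to Lydia's branch passes to Lydia's issue by representation.
The 1/12 is divided into 4 equal shares of 1/48 among Nora, Rose, Charles, Fiona.
Nora is living and takes 1/48.
Rose is living and takes 1/48.
Charles is living and takes 1/48.
Fiona is living and takes 1/48.

Albert 1/12; Charles 1/48; Fiona 1/48; George 1/72; Harriet 1/72; Judith 1/72; Kenneth 2/3; Nora 1/48; Oliver 1/24; Quentin 1/12; Rose 1/48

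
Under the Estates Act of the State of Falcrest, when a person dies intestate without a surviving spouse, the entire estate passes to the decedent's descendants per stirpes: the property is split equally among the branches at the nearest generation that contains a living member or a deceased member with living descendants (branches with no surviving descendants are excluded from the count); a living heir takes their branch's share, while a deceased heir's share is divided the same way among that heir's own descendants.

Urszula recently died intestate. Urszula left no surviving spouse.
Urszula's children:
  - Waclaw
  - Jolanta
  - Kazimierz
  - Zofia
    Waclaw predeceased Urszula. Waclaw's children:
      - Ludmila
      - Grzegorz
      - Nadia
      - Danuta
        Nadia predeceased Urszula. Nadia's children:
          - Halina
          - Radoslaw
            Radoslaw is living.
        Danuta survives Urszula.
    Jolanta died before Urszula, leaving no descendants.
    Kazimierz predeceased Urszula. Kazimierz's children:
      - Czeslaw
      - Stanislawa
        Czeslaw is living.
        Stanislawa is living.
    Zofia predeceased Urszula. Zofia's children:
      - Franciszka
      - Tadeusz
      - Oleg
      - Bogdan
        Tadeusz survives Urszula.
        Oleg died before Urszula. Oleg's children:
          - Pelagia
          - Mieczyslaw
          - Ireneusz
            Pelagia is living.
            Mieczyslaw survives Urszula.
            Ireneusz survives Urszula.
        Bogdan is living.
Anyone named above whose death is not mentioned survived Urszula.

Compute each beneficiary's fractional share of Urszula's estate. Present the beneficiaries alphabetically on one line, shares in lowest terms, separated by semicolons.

There is no surviving spouse, so the entire estate passes to Urszula's descendants per stirpes.
Jolanta left no surviving issue, so that branch lapses and is disregarded.
The estate is divided into 3 equal shares of 1/3 among Waclaw, Kazimierz, Zofia.
Waclaw predeceased; the 1/3 allotted to Waclaw's branch passes to Waclaw's issue by representation.
The 1/3 is divided into 4 equal shares of 1/12 among Ludmila, Grzegorz, Nadia, Danuta.
Ludmila is living and takes 1/12.
Grzegorz is living and takes 1/12.
Nadia predeceased; the 1/12 allotted to Nadia's branch passes to Nadia's issue by representation.
The 1/12 is divided into 2 equal shares of 1/24 among Halina, Radoslaw.
Halina is living and takes 1/24.
Radoslaw is living and takes 1/24.
Danuta is living and takes 1/12.
Kazimierz predeceased; the 1/3 allotted to Kazimierz's branch passes to Kazimierz's issue by representation.
The 1/3 is divided into 2 equal shares of 1/6 among Czeslaw, Stanislawa.
Czeslaw is living and takes 1/6.
Stanislawa is living and takes 1/6.
Zofia predeceased; the 1/3 allotted to Zofia's branch passes to Zofia's issue by representation.
The 1/3 is divided into 4 equal shares of 1/12 among Franciszka, Tadeusz, Oleg, Bogdan.
Franciszka is living and takes 1/12.
Tadeusz is living and takes 1/12.
Oleg predeceased; the 1/12 allotted to Oleg's branch passes to Oleg's issue by representation.
The 1/12 is divided into 3 equal shares of 1/36 among Pelagia, Mieczyslaw, Ireneusz.
Pelagia is living and takes 1/36.
Mieczyslaw is living and takes 1/36.
Ireneusz is living and takes 1/36.
Bogdan is living and takes 1/12.

Bogdan 1/12; Czeslaw 1/6; Danuta 1/12; Franciszka 1/12; Grzegorz 1/12; Halina 1/24; Ireneusz 1/36; Ludmila 1/12; Mieczyslaw 1/36; Pelagia 1/36; Radoslaw 1/24; Stanislawa 1/6; Tadeusz 1/12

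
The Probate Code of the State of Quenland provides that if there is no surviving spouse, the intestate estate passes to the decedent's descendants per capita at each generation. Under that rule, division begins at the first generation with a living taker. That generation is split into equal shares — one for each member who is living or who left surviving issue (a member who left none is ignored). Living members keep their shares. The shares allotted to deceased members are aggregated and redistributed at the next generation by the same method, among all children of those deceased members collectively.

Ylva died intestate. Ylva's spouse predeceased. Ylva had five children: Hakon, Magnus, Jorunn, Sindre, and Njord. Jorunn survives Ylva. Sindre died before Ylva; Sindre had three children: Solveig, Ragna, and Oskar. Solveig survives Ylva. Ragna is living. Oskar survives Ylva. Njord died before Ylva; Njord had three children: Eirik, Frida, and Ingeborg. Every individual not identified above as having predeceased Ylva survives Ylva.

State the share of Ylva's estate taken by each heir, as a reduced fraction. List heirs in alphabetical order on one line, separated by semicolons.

Eirik 1/15; Frida 1/15; Hakon 1/5; Ingeborg 1/15; Jorunn 1/5; Magnus 1/5; Oskar 1/15; Ragna 1/15; Solveig 1/15

There is no surviving spouse, so the entire estate passes to Ylva's descendants per capita at each generation.
At generation 1 (Hakon, Magnus, Jorunn, Sindre, Njord) there are 5 shares of (1)/5 = 1/5 each.
Living: Hakon, Magnus, and Jorunn — each takes 1/5.
Deceased: Sindre and Njord. Their combined 2/5 is pooled and carried to generation 2.
At generation 2 (Solveig, Ragna, Oskar, Eirik, Frida, Ingeborg) there are 6 shares of (2/5)/6 = 1/15 each.
Living: Solveig, Ragna, Oskar, Eirik, Frida, and Ingeborg — each takes 1/15.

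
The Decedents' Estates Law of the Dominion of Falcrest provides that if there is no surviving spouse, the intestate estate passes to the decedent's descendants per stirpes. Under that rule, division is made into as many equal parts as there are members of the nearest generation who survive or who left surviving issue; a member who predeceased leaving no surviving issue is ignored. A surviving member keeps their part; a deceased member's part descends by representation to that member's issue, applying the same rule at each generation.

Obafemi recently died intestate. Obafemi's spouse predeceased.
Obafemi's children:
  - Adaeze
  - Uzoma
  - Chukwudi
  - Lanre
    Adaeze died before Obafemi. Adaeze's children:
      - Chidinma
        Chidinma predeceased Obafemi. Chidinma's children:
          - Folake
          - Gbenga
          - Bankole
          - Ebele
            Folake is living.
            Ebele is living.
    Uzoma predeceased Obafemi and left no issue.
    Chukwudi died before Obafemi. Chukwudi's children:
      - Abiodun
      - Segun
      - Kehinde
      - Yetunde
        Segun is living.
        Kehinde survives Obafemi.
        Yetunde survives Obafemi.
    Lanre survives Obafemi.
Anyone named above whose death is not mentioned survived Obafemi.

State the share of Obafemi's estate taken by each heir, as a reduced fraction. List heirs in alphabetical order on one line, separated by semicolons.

There is no surviving spouse, so the entire estate passes to Obafemi's descendants per stirpes.
Uzoma left no surviving issue, so that branch lapses and is disregarded.
The estate is divided into 3 equal shares of 1/3 among Adaeze, Chukwudi, Lanre.
Adaeze predeceased; the 1/3 allotted to Adaeze's branch passes to Adaeze's issue by representation.
Chidinma's line is the sole branch at this level, so the full 1/3 passes to Chidinma's issue by representation.
The 1/3 is divided into 4 equal shares of 1/12 among Folake, Gbenga, Bankole, Ebele.
Folake is living and takes 1/12.
Gbenga is living and takes 1/12.
Bankole is living and takes 1/12.
Ebele is living and takes 1/12.
Chukwudi predeceased; the 1/3 allotted to Chukwudi's branch passes to Chukwudi's issue by representation.
The 1/3 is divided into 4 equal shares of 1/12 among Abiodun, Segun, Kehinde, Yetunde.
Abiodun is living and takes 1/12.
Segun is living and takes 1/12.
Kehinde is living and takes 1/12.
Yetunde is living and takes 1/12.
Lanre is living and takes 1/3.

Abiodun 1/12; Bankole 1/12; Ebele 1/12; Folake 1/12; Gbenga 1/12; Kehinde 1/12; Lanre 1/3; Segun 1/12; Yetunde 1/12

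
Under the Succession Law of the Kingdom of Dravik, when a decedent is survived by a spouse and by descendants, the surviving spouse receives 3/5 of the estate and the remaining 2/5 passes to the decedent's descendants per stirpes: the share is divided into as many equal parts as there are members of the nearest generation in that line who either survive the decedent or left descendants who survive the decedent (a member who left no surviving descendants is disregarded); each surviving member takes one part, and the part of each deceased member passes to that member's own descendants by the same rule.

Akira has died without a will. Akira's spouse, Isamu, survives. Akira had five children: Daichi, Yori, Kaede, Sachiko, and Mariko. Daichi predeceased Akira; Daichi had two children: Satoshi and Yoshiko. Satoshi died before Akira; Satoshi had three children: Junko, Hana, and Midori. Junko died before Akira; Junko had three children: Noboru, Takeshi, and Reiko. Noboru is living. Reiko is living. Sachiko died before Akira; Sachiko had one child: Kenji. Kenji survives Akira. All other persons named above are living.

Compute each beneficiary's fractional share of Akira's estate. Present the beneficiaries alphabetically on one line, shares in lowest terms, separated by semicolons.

Isamu, as surviving spouse, takes 3/5.
The remaining 2/5 passes to Akira's descendants per stirpes.
The 2/5 is divided into 5 equal shares of 2/25 among Daichi, Yori, Kaede, Sachiko, Mariko.
Daichi predeceased; the 2/25 allotted to Daichi's branch passes to Daichi's issue by representation.
The 2/25 is divided into 2 equal shares of 1/25 among Satoshi, Yoshiko.
Satoshi predeceased; the 1/25 allotted to Satoshi's branch passes to Satoshi's issue by representation.
The 1/25 is divided into 3 equal shares of 1/75 among Junko, Hana, Midori.
Junko predeceased; the 1/75 allotted to Junko's branch passes to Junko's issue by representation.
The 1/75 is divided into 3 equal shares of 1/225 among Noboru, Takeshi, Reiko.
Noboru is living and takes 1/225.
Takeshi is living and takes 1/225.
Reiko is living and takes 1/225.
Hana is living and takes 1/75.
Midori is living and takes 1/75.
Yoshiko is living and takes 1/25.
Yori is living and takes 2/25.
Kaede is living and takes 2/25.
Sachiko predeceased; the 2/25 allotted to Sachiko's branch passes to Sachiko's issue by representation.
Kenji is the sole taker at this level and receives the full 2/25.
Mariko is living and takes 2/25.

Hana 1/75; Isamu 3/5; Kaede 2/25; Kenji 2/25; Mariko 2/25; Midori 1/75; Noboru 1/225; Reiko 1/225; Takeshi 1/225; Yori 2/25; Yoshiko 1/25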